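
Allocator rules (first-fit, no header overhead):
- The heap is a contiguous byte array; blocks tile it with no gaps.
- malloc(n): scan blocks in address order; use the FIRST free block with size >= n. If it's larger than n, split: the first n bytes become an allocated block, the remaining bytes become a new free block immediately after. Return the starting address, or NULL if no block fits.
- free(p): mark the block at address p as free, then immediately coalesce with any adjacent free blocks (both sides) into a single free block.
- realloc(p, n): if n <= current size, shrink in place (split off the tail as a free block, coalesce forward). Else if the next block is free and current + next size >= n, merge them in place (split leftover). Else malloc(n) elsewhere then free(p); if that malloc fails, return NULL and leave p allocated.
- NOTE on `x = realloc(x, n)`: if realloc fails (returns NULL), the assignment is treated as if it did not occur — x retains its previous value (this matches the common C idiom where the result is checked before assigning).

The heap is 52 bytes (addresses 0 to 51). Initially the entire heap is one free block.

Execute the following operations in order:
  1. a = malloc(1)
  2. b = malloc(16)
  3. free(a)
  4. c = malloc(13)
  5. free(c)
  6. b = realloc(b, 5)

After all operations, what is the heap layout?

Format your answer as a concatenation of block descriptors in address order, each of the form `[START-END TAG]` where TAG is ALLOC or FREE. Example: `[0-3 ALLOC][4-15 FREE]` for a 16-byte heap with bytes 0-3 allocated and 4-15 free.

Op 1: a = malloc(1) -> a = 0; heap: [0-0 ALLOC][1-51 FREE]
Op 2: b = malloc(16) -> b = 1; heap: [0-0 ALLOC][1-16 ALLOC][17-51 FREE]
Op 3: free(a) -> (freed a); heap: [0-0 FREE][1-16 ALLOC][17-51 FREE]
Op 4: c = malloc(13) -> c = 17; heap: [0-0 FREE][1-16 ALLOC][17-29 ALLOC][30-51 FREE]
Op 5: free(c) -> (freed c); heap: [0-0 FREE][1-16 ALLOC][17-51 FREE]
Op 6: b = realloc(b, 5) -> b = 1; heap: [0-0 FREE][1-5 ALLOC][6-51 FREE]

Answer: [0-0 FREE][1-5 ALLOC][6-51 FREE]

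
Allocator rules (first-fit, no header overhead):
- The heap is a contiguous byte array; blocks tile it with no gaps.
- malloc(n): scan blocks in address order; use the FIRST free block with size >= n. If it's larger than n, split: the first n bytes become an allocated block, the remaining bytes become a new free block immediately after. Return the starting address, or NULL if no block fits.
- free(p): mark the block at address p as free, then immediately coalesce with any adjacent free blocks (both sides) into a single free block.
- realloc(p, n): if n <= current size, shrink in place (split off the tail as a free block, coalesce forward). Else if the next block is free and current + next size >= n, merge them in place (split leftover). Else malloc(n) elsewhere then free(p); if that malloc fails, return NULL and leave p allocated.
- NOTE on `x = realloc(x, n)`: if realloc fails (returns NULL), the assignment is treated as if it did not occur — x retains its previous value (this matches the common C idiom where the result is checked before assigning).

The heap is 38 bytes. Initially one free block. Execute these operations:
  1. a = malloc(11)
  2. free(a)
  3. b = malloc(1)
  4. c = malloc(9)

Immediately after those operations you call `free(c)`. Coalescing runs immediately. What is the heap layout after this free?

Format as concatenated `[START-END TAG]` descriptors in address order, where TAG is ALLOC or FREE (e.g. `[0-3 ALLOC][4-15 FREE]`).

Op 1: a = malloc(11) -> a = 0; heap: [0-10 ALLOC][11-37 FREE]
Op 2: free(a) -> (freed a); heap: [0-37 FREE]
Op 3: b = malloc(1) -> b = 0; heap: [0-0 ALLOC][1-37 FREE]
Op 4: c = malloc(9) -> c = 1; heap: [0-0 ALLOC][1-9 ALLOC][10-37 FREE]
free(c): c = 1 -> block [1-9 ALLOC]; mark free, coalesce with adjacent free neighbors -> [0-0 ALLOC][1-37 FREE]

Answer: [0-0 ALLOC][1-37 FREE]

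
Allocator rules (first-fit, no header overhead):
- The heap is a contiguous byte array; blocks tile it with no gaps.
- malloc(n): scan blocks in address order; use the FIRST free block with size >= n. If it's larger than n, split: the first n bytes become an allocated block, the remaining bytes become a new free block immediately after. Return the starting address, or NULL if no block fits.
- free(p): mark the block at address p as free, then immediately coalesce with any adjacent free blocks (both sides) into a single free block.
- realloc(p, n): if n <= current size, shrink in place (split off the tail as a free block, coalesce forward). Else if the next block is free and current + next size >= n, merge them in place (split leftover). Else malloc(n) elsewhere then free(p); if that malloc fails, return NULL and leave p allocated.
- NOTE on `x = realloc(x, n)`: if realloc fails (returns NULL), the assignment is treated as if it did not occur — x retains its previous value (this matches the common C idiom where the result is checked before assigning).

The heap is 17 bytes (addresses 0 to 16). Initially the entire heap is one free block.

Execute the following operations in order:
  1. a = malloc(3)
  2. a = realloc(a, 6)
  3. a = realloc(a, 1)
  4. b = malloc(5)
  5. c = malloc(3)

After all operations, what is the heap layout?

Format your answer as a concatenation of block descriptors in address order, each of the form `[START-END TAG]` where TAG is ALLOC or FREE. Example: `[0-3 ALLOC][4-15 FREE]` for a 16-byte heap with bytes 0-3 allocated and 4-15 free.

Op 1: a = malloc(3) -> a = 0; heap: [0-2 ALLOC][3-16 FREE]
Op 2: a = realloc(a, 6) -> a = 0; heap: [0-5 ALLOC][6-16 FREE]
Op 3: a = realloc(a, 1) -> a = 0; heap: [0-0 ALLOC][1-16 FREE]
Op 4: b = malloc(5) -> b = 1; heap: [0-0 ALLOC][1-5 ALLOC][6-16 FREE]
Op 5: c = malloc(3) -> c = 6; heap: [0-0 ALLOC][1-5 ALLOC][6-8 ALLOC][9-16 FREE]

Answer: [0-0 ALLOC][1-5 ALLOC][6-8 ALLOC][9-16 FREE]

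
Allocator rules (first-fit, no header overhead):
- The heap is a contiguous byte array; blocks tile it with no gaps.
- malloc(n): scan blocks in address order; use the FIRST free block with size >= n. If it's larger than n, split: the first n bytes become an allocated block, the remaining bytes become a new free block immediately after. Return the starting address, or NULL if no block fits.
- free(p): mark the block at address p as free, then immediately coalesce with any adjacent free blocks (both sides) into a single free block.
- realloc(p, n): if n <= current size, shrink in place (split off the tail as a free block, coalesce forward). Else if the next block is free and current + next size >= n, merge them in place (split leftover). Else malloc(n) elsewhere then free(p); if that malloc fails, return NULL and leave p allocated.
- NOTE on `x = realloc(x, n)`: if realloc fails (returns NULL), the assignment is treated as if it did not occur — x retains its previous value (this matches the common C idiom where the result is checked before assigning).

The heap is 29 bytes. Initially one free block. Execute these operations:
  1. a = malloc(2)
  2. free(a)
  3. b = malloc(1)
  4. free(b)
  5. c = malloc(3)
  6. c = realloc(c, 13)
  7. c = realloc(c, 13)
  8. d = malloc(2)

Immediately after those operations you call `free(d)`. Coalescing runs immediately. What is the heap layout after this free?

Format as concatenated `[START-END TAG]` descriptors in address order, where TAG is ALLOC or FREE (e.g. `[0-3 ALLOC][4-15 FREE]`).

Op 1: a = malloc(2) -> a = 0; heap: [0-1 ALLOC][2-28 FREE]
Op 2: free(a) -> (freed a); heap: [0-28 FREE]
Op 3: b = malloc(1) -> b = 0; heap: [0-0 ALLOC][1-28 FREE]
Op 4: free(b) -> (freed b); heap: [0-28 FREE]
Op 5: c = malloc(3) -> c = 0; heap: [0-2 ALLOC][3-28 FREE]
Op 6: c = realloc(c, 13) -> c = 0; heap: [0-12 ALLOC][13-28 FREE]
Op 7: c = realloc(c, 13) -> c = 0; heap: [0-12 ALLOC][13-28 FREE]
Op 8: d = malloc(2) -> d = 13; heap: [0-12 ALLOC][13-14 ALLOC][15-28 FREE]
free(d): d = 13 -> block [13-14 ALLOC]; mark free, coalesce with adjacent free neighbors -> [0-12 ALLOC][13-28 FREE]

Answer: [0-12 ALLOC][13-28 FREE]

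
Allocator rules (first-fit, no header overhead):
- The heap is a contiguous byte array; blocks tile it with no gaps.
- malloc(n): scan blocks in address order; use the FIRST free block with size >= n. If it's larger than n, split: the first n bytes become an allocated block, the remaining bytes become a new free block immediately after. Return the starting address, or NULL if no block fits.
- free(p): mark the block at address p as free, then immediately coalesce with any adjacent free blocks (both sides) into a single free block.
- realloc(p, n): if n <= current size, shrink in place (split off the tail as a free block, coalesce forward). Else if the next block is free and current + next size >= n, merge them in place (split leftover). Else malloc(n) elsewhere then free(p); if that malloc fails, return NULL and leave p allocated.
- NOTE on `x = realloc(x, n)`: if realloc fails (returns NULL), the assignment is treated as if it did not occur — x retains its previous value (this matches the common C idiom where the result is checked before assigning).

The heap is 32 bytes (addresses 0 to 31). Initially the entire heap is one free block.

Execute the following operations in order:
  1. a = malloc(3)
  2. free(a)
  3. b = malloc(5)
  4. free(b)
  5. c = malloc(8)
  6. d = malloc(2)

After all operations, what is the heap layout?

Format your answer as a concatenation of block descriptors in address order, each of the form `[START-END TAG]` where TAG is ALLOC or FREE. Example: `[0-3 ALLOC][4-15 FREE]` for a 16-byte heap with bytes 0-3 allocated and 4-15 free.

Op 1: a = malloc(3) -> a = 0; heap: [0-2 ALLOC][3-31 FREE]
Op 2: free(a) -> (freed a); heap: [0-31 FREE]
Op 3: b = malloc(5) -> b = 0; heap: [0-4 ALLOC][5-31 FREE]
Op 4: free(b) -> (freed b); heap: [0-31 FREE]
Op 5: c = malloc(8) -> c = 0; heap: [0-7 ALLOC][8-31 FREE]
Op 6: d = malloc(2) -> d = 8; heap: [0-7 ALLOC][8-9 ALLOC][10-31 FREE]

Answer: [0-7 ALLOC][8-9 ALLOC][10-31 FREE]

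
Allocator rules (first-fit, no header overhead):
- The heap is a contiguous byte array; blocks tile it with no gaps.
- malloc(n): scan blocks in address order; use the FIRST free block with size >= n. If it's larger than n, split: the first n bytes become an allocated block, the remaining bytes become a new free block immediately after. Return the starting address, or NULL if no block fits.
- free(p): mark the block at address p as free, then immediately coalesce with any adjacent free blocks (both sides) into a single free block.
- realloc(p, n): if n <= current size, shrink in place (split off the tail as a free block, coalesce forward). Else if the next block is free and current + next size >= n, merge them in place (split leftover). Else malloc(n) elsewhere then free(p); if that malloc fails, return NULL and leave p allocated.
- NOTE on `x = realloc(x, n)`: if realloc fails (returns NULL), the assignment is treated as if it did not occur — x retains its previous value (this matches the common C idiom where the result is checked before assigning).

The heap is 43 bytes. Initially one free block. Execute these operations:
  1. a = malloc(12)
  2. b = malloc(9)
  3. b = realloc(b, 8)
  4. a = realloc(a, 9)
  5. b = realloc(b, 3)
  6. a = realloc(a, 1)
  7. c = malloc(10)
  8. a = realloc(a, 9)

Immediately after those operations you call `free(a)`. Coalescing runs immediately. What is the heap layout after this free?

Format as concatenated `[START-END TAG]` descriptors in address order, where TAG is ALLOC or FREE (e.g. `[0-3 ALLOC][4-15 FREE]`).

Answer: [0-0 FREE][1-10 ALLOC][11-11 FREE][12-14 ALLOC][15-42 FREE]

Derivation:
Op 1: a = malloc(12) -> a = 0; heap: [0-11 ALLOC][12-42 FREE]
Op 2: b = malloc(9) -> b = 12; heap: [0-11 ALLOC][12-20 ALLOC][21-42 FREE]
Op 3: b = realloc(b, 8) -> b = 12; heap: [0-11 ALLOC][12-19 ALLOC][20-42 FREE]
Op 4: a = realloc(a, 9) -> a = 0; heap: [0-8 ALLOC][9-11 FREE][12-19 ALLOC][20-42 FREE]
Op 5: b = realloc(b, 3) -> b = 12; heap: [0-8 ALLOC][9-11 FREE][12-14 ALLOC][15-42 FREE]
Op 6: a = realloc(a, 1) -> a = 0; heap: [0-0 ALLOC][1-11 FREE][12-14 ALLOC][15-42 FREE]
Op 7: c = malloc(10) -> c = 1; heap: [0-0 ALLOC][1-10 ALLOC][11-11 FREE][12-14 ALLOC][15-42 FREE]
Op 8: a = realloc(a, 9) -> a = 15; heap: [0-0 FREE][1-10 ALLOC][11-11 FREE][12-14 ALLOC][15-23 ALLOC][24-42 FREE]
free(a): a = 15 -> block [15-23 ALLOC]; mark free, coalesce with adjacent free neighbors -> [0-0 FREE][1-10 ALLOC][11-11 FREE][12-14 ALLOC][15-42 FREE]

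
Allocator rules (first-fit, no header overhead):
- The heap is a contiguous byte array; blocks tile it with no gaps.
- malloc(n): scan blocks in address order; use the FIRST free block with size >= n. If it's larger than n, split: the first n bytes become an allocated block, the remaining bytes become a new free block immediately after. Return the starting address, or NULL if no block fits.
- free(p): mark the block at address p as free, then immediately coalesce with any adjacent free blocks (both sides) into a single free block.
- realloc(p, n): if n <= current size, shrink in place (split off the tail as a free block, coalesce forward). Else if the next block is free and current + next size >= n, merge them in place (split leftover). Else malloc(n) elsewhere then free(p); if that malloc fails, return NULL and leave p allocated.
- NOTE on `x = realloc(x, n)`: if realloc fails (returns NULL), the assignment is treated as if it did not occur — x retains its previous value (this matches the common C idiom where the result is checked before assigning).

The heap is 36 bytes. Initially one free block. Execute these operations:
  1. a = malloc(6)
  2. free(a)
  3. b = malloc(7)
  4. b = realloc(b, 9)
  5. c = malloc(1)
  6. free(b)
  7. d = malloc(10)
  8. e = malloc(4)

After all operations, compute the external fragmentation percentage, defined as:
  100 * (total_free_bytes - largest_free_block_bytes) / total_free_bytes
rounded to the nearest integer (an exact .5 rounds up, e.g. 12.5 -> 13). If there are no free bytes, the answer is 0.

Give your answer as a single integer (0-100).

Op 1: a = malloc(6) -> a = 0; heap: [0-5 ALLOC][6-35 FREE]
Op 2: free(a) -> (freed a); heap: [0-35 FREE]
Op 3: b = malloc(7) -> b = 0; heap: [0-6 ALLOC][7-35 FREE]
Op 4: b = realloc(b, 9) -> b = 0; heap: [0-8 ALLOC][9-35 FREE]
Op 5: c = malloc(1) -> c = 9; heap: [0-8 ALLOC][9-9 ALLOC][10-35 FREE]
Op 6: free(b) -> (freed b); heap: [0-8 FREE][9-9 ALLOC][10-35 FREE]
Op 7: d = malloc(10) -> d = 10; heap: [0-8 FREE][9-9 ALLOC][10-19 ALLOC][20-35 FREE]
Op 8: e = malloc(4) -> e = 0; heap: [0-3 ALLOC][4-8 FREE][9-9 ALLOC][10-19 ALLOC][20-35 FREE]
Free blocks: [5 16] total_free=21 largest=16 -> 100*(21-16)/21 = 500/21 ≈ 23.810 -> rounds to 24

Answer: 24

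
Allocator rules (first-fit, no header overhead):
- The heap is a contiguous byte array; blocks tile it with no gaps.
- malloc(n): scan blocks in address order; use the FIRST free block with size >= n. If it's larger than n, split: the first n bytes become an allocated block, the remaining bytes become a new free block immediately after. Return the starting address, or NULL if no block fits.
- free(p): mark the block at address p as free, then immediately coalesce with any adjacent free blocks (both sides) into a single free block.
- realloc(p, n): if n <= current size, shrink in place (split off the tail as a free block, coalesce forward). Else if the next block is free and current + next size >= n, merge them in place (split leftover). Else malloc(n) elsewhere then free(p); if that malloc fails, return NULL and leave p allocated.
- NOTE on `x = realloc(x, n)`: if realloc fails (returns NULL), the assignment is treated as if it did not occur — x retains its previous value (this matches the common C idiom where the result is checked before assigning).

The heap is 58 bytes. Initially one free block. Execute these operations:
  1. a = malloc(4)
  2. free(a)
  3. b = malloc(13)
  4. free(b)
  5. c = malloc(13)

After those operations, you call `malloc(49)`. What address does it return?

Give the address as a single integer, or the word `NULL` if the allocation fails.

Answer: NULL

Derivation:
Op 1: a = malloc(4) -> a = 0; heap: [0-3 ALLOC][4-57 FREE]
Op 2: free(a) -> (freed a); heap: [0-57 FREE]
Op 3: b = malloc(13) -> b = 0; heap: [0-12 ALLOC][13-57 FREE]
Op 4: free(b) -> (freed b); heap: [0-57 FREE]
Op 5: c = malloc(13) -> c = 0; heap: [0-12 ALLOC][13-57 FREE]
malloc(49): first-fit scan over [0-12 ALLOC][13-57 FREE] -> NULL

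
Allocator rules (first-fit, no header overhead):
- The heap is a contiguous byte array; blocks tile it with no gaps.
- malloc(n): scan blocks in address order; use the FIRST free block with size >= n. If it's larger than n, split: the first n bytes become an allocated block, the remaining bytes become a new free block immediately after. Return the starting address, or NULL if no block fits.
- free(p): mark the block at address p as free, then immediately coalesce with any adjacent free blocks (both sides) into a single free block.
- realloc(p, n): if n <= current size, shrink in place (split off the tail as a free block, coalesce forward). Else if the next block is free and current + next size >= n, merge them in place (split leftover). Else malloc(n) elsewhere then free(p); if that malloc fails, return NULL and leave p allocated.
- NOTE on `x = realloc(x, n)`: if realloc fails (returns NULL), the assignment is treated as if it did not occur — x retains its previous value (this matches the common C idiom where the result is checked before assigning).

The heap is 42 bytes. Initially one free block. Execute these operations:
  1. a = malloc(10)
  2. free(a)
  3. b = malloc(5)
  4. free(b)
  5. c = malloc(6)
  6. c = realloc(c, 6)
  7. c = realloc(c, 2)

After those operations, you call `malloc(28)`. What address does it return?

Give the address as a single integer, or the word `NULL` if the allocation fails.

Answer: 2

Derivation:
Op 1: a = malloc(10) -> a = 0; heap: [0-9 ALLOC][10-41 FREE]
Op 2: free(a) -> (freed a); heap: [0-41 FREE]
Op 3: b = malloc(5) -> b = 0; heap: [0-4 ALLOC][5-41 FREE]
Op 4: free(b) -> (freed b); heap: [0-41 FREE]
Op 5: c = malloc(6) -> c = 0; heap: [0-5 ALLOC][6-41 FREE]
Op 6: c = realloc(c, 6) -> c = 0; heap: [0-5 ALLOC][6-41 FREE]
Op 7: c = realloc(c, 2) -> c = 0; heap: [0-1 ALLOC][2-41 FREE]
malloc(28): first-fit scan over [0-1 ALLOC][2-41 FREE] -> 2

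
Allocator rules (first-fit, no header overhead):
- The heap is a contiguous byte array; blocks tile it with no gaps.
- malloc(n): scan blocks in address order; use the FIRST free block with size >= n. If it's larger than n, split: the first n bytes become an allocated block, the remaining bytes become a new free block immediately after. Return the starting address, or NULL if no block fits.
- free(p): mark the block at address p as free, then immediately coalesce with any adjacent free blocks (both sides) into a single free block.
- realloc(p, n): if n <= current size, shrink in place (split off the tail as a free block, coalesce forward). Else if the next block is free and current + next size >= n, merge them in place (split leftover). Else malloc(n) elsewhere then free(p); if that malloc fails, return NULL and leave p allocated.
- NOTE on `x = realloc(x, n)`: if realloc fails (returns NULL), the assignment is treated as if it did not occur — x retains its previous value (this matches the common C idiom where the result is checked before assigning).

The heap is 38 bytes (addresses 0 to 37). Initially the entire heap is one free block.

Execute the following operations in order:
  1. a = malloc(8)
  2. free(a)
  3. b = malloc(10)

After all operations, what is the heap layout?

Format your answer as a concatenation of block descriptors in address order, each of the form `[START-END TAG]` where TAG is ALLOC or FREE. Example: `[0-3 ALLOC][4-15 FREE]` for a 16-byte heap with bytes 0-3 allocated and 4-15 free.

Op 1: a = malloc(8) -> a = 0; heap: [0-7 ALLOC][8-37 FREE]
Op 2: free(a) -> (freed a); heap: [0-37 FREE]
Op 3: b = malloc(10) -> b = 0; heap: [0-9 ALLOC][10-37 FREE]

Answer: [0-9 ALLOC][10-37 FREE]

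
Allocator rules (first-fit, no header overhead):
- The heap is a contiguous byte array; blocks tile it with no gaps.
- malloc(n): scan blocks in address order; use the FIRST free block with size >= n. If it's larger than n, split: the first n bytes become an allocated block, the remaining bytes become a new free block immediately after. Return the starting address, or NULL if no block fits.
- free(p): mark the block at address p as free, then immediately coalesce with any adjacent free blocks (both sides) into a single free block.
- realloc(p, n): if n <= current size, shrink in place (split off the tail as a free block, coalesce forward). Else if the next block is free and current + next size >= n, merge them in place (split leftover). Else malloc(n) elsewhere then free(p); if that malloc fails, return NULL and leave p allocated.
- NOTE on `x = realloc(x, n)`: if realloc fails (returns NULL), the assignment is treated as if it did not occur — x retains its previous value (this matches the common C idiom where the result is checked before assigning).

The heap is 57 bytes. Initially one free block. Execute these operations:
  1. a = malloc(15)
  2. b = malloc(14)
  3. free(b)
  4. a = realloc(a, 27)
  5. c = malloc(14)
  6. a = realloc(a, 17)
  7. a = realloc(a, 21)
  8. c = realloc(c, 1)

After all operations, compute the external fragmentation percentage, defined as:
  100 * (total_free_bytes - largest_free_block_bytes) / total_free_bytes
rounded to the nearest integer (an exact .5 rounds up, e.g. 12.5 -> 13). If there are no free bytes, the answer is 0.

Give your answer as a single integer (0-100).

Answer: 17

Derivation:
Op 1: a = malloc(15) -> a = 0; heap: [0-14 ALLOC][15-56 FREE]
Op 2: b = malloc(14) -> b = 15; heap: [0-14 ALLOC][15-28 ALLOC][29-56 FREE]
Op 3: free(b) -> (freed b); heap: [0-14 ALLOC][15-56 FREE]
Op 4: a = realloc(a, 27) -> a = 0; heap: [0-26 ALLOC][27-56 FREE]
Op 5: c = malloc(14) -> c = 27; heap: [0-26 ALLOC][27-40 ALLOC][41-56 FREE]
Op 6: a = realloc(a, 17) -> a = 0; heap: [0-16 ALLOC][17-26 FREE][27-40 ALLOC][41-56 FREE]
Op 7: a = realloc(a, 21) -> a = 0; heap: [0-20 ALLOC][21-26 FREE][27-40 ALLOC][41-56 FREE]
Op 8: c = realloc(c, 1) -> c = 27; heap: [0-20 ALLOC][21-26 FREE][27-27 ALLOC][28-56 FREE]
Free blocks: [6 29] total_free=35 largest=29 -> 100*(35-29)/35 = 600/35 ≈ 17.143 -> rounds to 17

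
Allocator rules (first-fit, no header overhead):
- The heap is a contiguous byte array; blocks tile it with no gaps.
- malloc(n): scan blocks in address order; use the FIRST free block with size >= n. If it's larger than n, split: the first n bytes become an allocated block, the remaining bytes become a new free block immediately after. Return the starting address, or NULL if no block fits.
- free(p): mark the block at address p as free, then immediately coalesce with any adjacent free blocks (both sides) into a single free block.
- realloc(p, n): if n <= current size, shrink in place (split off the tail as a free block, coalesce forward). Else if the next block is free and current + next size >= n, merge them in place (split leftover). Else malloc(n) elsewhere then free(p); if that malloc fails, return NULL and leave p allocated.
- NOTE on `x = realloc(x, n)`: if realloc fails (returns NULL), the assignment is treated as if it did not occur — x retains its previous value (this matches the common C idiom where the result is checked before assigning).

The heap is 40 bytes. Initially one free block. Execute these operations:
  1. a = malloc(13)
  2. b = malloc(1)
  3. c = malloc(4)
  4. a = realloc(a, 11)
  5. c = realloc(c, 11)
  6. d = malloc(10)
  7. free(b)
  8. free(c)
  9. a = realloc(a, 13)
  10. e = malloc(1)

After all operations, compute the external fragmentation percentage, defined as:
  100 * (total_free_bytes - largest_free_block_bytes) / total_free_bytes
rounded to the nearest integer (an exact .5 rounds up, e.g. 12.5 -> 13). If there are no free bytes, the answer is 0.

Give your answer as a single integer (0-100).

Op 1: a = malloc(13) -> a = 0; heap: [0-12 ALLOC][13-39 FREE]
Op 2: b = malloc(1) -> b = 13; heap: [0-12 ALLOC][13-13 ALLOC][14-39 FREE]
Op 3: c = malloc(4) -> c = 14; heap: [0-12 ALLOC][13-13 ALLOC][14-17 ALLOC][18-39 FREE]
Op 4: a = realloc(a, 11) -> a = 0; heap: [0-10 ALLOC][11-12 FREE][13-13 ALLOC][14-17 ALLOC][18-39 FREE]
Op 5: c = realloc(c, 11) -> c = 14; heap: [0-10 ALLOC][11-12 FREE][13-13 ALLOC][14-24 ALLOC][25-39 FREE]
Op 6: d = malloc(10) -> d = 25; heap: [0-10 ALLOC][11-12 FREE][13-13 ALLOC][14-24 ALLOC][25-34 ALLOC][35-39 FREE]
Op 7: free(b) -> (freed b); heap: [0-10 ALLOC][11-13 FREE][14-24 ALLOC][25-34 ALLOC][35-39 FREE]
Op 8: free(c) -> (freed c); heap: [0-10 ALLOC][11-24 FREE][25-34 ALLOC][35-39 FREE]
Op 9: a = realloc(a, 13) -> a = 0; heap: [0-12 ALLOC][13-24 FREE][25-34 ALLOC][35-39 FREE]
Op 10: e = malloc(1) -> e = 13; heap: [0-12 ALLOC][13-13 ALLOC][14-24 FREE][25-34 ALLOC][35-39 FREE]
Free blocks: [11 5] total_free=16 largest=11 -> 100*(16-11)/16 = 500/16 = 31.25 -> rounds to 31

Answer: 31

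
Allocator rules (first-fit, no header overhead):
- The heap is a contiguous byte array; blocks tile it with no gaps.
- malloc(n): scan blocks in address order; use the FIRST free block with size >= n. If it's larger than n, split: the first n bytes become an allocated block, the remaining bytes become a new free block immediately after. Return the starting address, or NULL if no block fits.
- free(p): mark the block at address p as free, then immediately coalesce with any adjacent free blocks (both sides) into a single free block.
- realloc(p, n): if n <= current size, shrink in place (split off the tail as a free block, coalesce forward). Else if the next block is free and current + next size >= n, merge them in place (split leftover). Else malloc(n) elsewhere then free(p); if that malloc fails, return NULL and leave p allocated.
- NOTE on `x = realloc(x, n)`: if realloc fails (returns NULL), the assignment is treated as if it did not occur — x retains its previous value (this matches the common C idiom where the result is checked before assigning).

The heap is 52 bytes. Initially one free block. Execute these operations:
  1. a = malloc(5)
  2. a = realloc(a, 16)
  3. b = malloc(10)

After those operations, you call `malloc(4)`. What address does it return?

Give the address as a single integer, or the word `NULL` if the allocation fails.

Answer: 26

Derivation:
Op 1: a = malloc(5) -> a = 0; heap: [0-4 ALLOC][5-51 FREE]
Op 2: a = realloc(a, 16) -> a = 0; heap: [0-15 ALLOC][16-51 FREE]
Op 3: b = malloc(10) -> b = 16; heap: [0-15 ALLOC][16-25 ALLOC][26-51 FREE]
malloc(4): first-fit scan over [0-15 ALLOC][16-25 ALLOC][26-51 FREE] -> 26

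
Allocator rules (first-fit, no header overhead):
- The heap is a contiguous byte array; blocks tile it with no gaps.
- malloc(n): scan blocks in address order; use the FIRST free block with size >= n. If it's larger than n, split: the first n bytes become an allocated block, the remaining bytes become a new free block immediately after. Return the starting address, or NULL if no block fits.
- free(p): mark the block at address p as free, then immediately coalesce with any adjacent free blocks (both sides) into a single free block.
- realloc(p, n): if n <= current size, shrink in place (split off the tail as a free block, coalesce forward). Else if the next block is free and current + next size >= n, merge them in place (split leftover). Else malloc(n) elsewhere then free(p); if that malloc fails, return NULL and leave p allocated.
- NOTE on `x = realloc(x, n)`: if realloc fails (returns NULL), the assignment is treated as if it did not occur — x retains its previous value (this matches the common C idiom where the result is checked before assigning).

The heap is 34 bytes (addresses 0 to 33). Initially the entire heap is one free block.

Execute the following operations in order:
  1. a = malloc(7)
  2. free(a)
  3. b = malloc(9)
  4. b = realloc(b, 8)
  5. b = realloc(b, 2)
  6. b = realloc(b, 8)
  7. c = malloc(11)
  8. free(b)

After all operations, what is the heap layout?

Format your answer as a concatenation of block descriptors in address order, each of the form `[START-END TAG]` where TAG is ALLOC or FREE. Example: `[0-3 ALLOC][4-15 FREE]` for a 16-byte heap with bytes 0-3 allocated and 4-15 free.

Answer: [0-7 FREE][8-18 ALLOC][19-33 FREE]

Derivation:
Op 1: a = malloc(7) -> a = 0; heap: [0-6 ALLOC][7-33 FREE]
Op 2: free(a) -> (freed a); heap: [0-33 FREE]
Op 3: b = malloc(9) -> b = 0; heap: [0-8 ALLOC][9-33 FREE]
Op 4: b = realloc(b, 8) -> b = 0; heap: [0-7 ALLOC][8-33 FREE]
Op 5: b = realloc(b, 2) -> b = 0; heap: [0-1 ALLOC][2-33 FREE]
Op 6: b = realloc(b, 8) -> b = 0; heap: [0-7 ALLOC][8-33 FREE]
Op 7: c = malloc(11) -> c = 8; heap: [0-7 ALLOC][8-18 ALLOC][19-33 FREE]
Op 8: free(b) -> (freed b); heap: [0-7 FREE][8-18 ALLOC][19-33 FREE]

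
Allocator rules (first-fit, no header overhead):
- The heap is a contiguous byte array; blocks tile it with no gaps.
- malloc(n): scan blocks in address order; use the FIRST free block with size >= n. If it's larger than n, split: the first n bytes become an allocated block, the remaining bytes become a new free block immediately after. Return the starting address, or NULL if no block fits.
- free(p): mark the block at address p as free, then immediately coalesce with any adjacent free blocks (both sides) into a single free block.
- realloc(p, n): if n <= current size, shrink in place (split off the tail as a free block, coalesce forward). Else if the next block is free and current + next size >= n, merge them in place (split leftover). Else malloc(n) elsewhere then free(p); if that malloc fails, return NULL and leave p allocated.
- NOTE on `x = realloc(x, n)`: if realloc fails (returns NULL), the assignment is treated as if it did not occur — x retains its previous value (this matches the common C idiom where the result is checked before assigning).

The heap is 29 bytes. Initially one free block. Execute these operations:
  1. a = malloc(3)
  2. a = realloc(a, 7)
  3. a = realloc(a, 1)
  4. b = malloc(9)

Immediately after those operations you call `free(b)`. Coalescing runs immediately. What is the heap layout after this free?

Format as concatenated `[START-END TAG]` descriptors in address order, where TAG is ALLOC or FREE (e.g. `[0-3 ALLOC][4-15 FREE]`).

Answer: [0-0 ALLOC][1-28 FREE]

Derivation:
Op 1: a = malloc(3) -> a = 0; heap: [0-2 ALLOC][3-28 FREE]
Op 2: a = realloc(a, 7) -> a = 0; heap: [0-6 ALLOC][7-28 FREE]
Op 3: a = realloc(a, 1) -> a = 0; heap: [0-0 ALLOC][1-28 FREE]
Op 4: b = malloc(9) -> b = 1; heap: [0-0 ALLOC][1-9 ALLOC][10-28 FREE]
free(b): b = 1 -> block [1-9 ALLOC]; mark free, coalesce with adjacent free neighbors -> [0-0 ALLOC][1-28 FREE]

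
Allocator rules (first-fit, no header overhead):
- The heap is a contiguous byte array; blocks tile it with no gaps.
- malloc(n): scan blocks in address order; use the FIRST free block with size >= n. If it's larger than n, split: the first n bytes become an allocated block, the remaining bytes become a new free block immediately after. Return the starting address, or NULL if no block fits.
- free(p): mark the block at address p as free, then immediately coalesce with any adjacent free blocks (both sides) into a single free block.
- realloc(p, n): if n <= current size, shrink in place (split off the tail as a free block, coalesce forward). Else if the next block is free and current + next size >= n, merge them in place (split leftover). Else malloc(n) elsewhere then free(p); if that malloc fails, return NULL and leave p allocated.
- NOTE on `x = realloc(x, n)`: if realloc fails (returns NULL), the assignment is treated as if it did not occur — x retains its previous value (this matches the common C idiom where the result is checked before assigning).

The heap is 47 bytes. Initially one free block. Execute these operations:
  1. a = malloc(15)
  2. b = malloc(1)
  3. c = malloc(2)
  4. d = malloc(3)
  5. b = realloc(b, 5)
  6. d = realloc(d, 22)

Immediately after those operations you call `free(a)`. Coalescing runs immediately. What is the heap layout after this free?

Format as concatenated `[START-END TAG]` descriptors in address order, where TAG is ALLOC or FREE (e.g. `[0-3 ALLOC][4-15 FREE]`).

Answer: [0-15 FREE][16-17 ALLOC][18-20 ALLOC][21-25 ALLOC][26-46 FREE]

Derivation:
Op 1: a = malloc(15) -> a = 0; heap: [0-14 ALLOC][15-46 FREE]
Op 2: b = malloc(1) -> b = 15; heap: [0-14 ALLOC][15-15 ALLOC][16-46 FREE]
Op 3: c = malloc(2) -> c = 16; heap: [0-14 ALLOC][15-15 ALLOC][16-17 ALLOC][18-46 FREE]
Op 4: d = malloc(3) -> d = 18; heap: [0-14 ALLOC][15-15 ALLOC][16-17 ALLOC][18-20 ALLOC][21-46 FREE]
Op 5: b = realloc(b, 5) -> b = 21; heap: [0-14 ALLOC][15-15 FREE][16-17 ALLOC][18-20 ALLOC][21-25 ALLOC][26-46 FREE]
Op 6: d = realloc(d, 22) -> NULL (d unchanged); heap: [0-14 ALLOC][15-15 FREE][16-17 ALLOC][18-20 ALLOC][21-25 ALLOC][26-46 FREE]
free(a): a = 0 -> block [0-14 ALLOC]; mark free, coalesce with adjacent free neighbors -> [0-15 FREE][16-17 ALLOC][18-20 ALLOC][21-25 ALLOC][26-46 FREE]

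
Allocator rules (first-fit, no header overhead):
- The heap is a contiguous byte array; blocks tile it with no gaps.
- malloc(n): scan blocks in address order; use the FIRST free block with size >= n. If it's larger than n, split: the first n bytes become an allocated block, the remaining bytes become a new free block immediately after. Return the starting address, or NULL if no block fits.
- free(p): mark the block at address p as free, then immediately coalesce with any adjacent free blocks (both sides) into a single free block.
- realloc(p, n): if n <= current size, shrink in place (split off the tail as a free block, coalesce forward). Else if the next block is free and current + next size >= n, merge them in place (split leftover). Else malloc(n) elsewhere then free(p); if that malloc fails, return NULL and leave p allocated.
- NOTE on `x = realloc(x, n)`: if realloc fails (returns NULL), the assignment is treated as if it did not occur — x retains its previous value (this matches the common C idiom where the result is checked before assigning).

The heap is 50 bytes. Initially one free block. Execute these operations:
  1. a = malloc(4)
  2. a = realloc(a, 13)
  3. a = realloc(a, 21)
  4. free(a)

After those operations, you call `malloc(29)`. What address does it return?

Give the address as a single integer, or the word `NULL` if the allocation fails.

Answer: 0

Derivation:
Op 1: a = malloc(4) -> a = 0; heap: [0-3 ALLOC][4-49 FREE]
Op 2: a = realloc(a, 13) -> a = 0; heap: [0-12 ALLOC][13-49 FREE]
Op 3: a = realloc(a, 21) -> a = 0; heap: [0-20 ALLOC][21-49 FREE]
Op 4: free(a) -> (freed a); heap: [0-49 FREE]
malloc(29): first-fit scan over [0-49 FREE] -> 0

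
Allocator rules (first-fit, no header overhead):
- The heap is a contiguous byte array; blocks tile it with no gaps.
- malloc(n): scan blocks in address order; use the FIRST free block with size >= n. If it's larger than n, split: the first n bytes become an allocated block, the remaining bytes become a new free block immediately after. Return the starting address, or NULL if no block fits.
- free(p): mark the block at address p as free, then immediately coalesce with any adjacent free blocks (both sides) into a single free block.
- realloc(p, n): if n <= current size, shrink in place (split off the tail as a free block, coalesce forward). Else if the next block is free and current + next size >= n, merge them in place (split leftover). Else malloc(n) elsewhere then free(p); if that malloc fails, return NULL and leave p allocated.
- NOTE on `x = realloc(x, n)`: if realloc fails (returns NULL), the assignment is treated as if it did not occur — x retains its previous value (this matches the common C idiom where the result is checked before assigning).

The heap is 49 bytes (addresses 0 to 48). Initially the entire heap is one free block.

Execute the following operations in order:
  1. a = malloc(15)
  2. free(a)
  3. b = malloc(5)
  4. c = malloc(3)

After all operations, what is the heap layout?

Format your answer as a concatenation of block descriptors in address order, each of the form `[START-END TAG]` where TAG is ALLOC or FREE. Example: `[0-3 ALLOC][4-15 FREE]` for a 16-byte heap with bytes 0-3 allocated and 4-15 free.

Answer: [0-4 ALLOC][5-7 ALLOC][8-48 FREE]

Derivation:
Op 1: a = malloc(15) -> a = 0; heap: [0-14 ALLOC][15-48 FREE]
Op 2: free(a) -> (freed a); heap: [0-48 FREE]
Op 3: b = malloc(5) -> b = 0; heap: [0-4 ALLOC][5-48 FREE]
Op 4: c = malloc(3) -> c = 5; heap: [0-4 ALLOC][5-7 ALLOC][8-48 FREE]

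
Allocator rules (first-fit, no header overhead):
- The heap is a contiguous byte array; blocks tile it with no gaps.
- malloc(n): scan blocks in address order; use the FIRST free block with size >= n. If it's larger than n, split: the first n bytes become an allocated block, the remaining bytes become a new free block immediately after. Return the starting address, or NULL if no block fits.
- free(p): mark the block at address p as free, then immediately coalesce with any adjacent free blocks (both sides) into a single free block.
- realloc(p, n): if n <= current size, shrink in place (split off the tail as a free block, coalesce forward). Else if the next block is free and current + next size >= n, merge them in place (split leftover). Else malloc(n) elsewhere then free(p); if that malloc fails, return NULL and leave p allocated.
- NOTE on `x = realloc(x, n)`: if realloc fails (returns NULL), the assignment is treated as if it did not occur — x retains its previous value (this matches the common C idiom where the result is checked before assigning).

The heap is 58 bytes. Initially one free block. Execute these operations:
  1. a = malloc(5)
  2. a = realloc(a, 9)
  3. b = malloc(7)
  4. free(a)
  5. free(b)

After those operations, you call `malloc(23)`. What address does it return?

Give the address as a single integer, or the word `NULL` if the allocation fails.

Answer: 0

Derivation:
Op 1: a = malloc(5) -> a = 0; heap: [0-4 ALLOC][5-57 FREE]
Op 2: a = realloc(a, 9) -> a = 0; heap: [0-8 ALLOC][9-57 FREE]
Op 3: b = malloc(7) -> b = 9; heap: [0-8 ALLOC][9-15 ALLOC][16-57 FREE]
Op 4: free(a) -> (freed a); heap: [0-8 FREE][9-15 ALLOC][16-57 FREE]
Op 5: free(b) -> (freed b); heap: [0-57 FREE]
malloc(23): first-fit scan over [0-57 FREE] -> 0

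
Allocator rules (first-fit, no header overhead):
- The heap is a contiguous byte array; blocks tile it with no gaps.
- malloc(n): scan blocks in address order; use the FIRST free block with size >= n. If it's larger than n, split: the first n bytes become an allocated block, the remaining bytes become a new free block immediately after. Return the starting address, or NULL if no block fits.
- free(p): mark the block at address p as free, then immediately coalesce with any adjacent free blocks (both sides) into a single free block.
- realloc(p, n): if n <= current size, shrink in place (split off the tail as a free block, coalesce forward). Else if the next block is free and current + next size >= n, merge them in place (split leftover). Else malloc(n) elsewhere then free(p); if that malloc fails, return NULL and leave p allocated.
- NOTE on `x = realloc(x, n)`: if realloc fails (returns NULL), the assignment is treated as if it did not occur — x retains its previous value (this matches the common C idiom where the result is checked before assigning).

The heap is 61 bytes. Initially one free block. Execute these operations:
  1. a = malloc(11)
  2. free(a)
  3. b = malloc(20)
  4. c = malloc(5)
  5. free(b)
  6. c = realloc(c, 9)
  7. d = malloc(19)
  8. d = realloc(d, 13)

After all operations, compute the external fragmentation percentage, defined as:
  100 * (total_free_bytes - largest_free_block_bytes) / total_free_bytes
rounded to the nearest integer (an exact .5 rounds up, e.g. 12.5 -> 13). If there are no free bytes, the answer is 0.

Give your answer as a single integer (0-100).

Answer: 18

Derivation:
Op 1: a = malloc(11) -> a = 0; heap: [0-10 ALLOC][11-60 FREE]
Op 2: free(a) -> (freed a); heap: [0-60 FREE]
Op 3: b = malloc(20) -> b = 0; heap: [0-19 ALLOC][20-60 FREE]
Op 4: c = malloc(5) -> c = 20; heap: [0-19 ALLOC][20-24 ALLOC][25-60 FREE]
Op 5: free(b) -> (freed b); heap: [0-19 FREE][20-24 ALLOC][25-60 FREE]
Op 6: c = realloc(c, 9) -> c = 20; heap: [0-19 FREE][20-28 ALLOC][29-60 FREE]
Op 7: d = malloc(19) -> d = 0; heap: [0-18 ALLOC][19-19 FREE][20-28 ALLOC][29-60 FREE]
Op 8: d = realloc(d, 13) -> d = 0; heap: [0-12 ALLOC][13-19 FREE][20-28 ALLOC][29-60 FREE]
Free blocks: [7 32] total_free=39 largest=32 -> 100*(39-32)/39 = 700/39 ≈ 17.949 -> rounds to 18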